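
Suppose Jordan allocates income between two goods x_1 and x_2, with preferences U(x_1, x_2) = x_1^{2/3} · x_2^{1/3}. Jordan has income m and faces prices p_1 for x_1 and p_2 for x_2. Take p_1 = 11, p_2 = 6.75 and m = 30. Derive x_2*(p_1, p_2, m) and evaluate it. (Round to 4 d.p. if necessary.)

MU_x_1/MU_x_2 = (2/3·x_2)/(1/3·x_1); tangency sets this equal to p_1/p_2.
Rearranging, p_2·x_2 = (1/2)·p_1·x_1. Substituting into the budget gives p_1·x_1·(1 + (1/2)) = m.
Demand: x_1*(p_1,p_2,m) = 2/3·m/p_1 and x_2* = 1/3·m/p_2.
At p_1=11, p_2=6.75, m=30: x_2* = 1/3·30/6.75 = 1.4815.

x_2* = 1.4815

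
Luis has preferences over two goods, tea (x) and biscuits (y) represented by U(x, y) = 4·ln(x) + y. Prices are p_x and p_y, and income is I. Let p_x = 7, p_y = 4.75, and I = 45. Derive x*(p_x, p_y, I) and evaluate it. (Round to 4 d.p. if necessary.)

x* = 2.7143

Set MRS = p_x/p_y: (4/x)/1 = p_x/p_y.
So x*(p_x,p_y) = 4·p_y/p_x, independent of income; and y* = (I − 4·p_y)/p_y.
At the given prices: x* = 4·4.75/7 = 2.7143.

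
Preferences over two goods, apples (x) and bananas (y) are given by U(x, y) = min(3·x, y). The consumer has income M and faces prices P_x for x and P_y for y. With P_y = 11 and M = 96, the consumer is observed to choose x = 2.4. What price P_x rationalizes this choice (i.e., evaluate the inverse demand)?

P_x = 7

With perfect complements, no substitution: consume in ratio x:y = 1:3.
Budget: P_x·x + P_y·3·x = M, so (P_x + 3·P_y)·x = M.
Demand: x*(P_x,P_y,M) = M/(P_x + 3·P_y), y* = 3·M/(P_x + 3·P_y).
Set x* = 2.4 in the demand function and solve for P_x: P_x = 7.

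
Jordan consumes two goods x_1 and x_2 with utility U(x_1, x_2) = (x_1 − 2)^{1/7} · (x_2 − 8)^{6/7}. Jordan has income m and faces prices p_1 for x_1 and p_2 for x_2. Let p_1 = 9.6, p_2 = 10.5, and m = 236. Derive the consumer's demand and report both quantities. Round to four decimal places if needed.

x_1* = 3.9762, x_2* = 18.8408

After buying the subsistence bundle (2, 8), a share 1/7 of the remaining income goes to x_1: x_1* = 2 + 1/7·(m − 2p_1 − 8p_2)/p_1.
Discretionary income = 236 − 2·9.6 − 8·10.5 = 132.8; x_1* = 2 + 1/7·132.8/9.6 = 3.9762; x_2* = 8 + 6/7·132.8/10.5 = 18.8408.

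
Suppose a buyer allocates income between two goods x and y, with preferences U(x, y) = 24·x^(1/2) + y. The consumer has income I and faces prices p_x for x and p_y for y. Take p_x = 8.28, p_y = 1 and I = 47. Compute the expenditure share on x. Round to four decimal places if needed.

Utility is quasi-linear in y; the FOC for x is 12/√x = p_x/p_y.
Solve: √x = 12·p_y/p_x, so x*(p_x,p_y) = (12·p_y/p_x)², and y* = (I − p_x·x*)/p_y.
Plugging in: x* = (12·1/8.28)² = 2.1004, y* = 29.6087.
Expenditure on x: 8.28·2.1004 = 17.3913; share = 0.37.

share on x = 0.37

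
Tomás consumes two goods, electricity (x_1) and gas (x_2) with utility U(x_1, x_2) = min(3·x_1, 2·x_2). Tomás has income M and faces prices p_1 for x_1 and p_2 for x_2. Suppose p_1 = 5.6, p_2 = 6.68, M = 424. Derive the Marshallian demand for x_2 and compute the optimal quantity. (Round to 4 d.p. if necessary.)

Leontief preferences: the optimum is at the kink where x_1/2 = x_2/3, i.e. x_2 = (3/2)·x_1.
Budget: p_1·x_1 + p_2·(3/2)·x_1 = M, so (2·p_1 + 3·p_2)·x_1 = 2·M.
Demand: x_1*(p_1,p_2,M) = 2·M/(2·p_1 + 3·p_2), x_2* = 3·M/(2·p_1 + 3·p_2).
Here 2·5.6 + 3·6.68 = 31.24, giving x_2* = 40.717.

x_2* = 40.717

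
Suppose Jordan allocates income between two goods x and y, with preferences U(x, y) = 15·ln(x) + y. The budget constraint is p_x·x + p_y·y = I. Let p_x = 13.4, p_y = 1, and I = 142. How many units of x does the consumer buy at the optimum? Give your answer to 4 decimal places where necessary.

x* = 1.1194

MU_x = 15/x, MU_y = 1. Tangency: 15/x = p_x/p_y.
So x*(p_x,p_y) = 15·p_y/p_x, independent of income; and y* = (I − 15·p_y)/p_y.
At the given prices: x* = 15·1/13.4 = 1.1194.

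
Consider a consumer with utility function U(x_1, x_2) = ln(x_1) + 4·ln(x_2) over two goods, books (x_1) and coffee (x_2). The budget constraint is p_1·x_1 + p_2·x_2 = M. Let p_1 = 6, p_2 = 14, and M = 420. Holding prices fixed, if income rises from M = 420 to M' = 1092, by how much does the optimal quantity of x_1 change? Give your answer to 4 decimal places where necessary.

Tangency: MRS = (1/4)·x_2/x_1 = p_1/p_2.
Rearranging, p_2·x_2 = 4·p_1·x_1. Substituting into the budget gives p_1·x_1·(1 + 4) = M.
Demand: x_1*(p_1,p_2,M) = 0.2·M/p_1 and x_2* = 0.8·M/p_2.
At p_1=6, p_2=14, M=420: x_1* = 0.2·420/6 = 14.
At M' = 1092: x_1* = 36.4. Change: 36.4 − 14 = 22.4.

Δx_1* = 22.4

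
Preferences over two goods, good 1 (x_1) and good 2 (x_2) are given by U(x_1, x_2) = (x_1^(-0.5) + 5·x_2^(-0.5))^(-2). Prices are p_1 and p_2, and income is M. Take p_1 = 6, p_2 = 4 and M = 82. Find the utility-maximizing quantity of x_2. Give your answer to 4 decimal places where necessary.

x_2* = 14.7324

From the CES first-order condition, (1/5)·(x_2/x_1)^(1.5) = p_1/p_2.
Hence x_2/x_1 = (5·p_1/p_2)^(1/(1.5)), i.e. raised to the 2/3 power.
With the ratio pinned down, the budget gives x_1* = M/(p_1 + p_2·(x_2/x_1)) and x_2* = (x_2/x_1)·x_1*.
Numerically x_2/x_1 = 3.831547, so x_1* = 82/(6 + 4·3.831547) = 3.845 and x_2* = 3.831547·3.845 = 14.7324.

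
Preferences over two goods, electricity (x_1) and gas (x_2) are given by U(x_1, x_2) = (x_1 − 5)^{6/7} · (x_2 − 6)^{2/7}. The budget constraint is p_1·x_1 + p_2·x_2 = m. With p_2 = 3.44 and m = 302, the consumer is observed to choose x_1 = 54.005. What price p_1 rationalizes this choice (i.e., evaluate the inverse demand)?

p_1 = 4

Let x_1' = x_1−5, x_2' = x_2−6. MRS = 3·x_2'/x_1' = p_1/p_2.
Substituting into the budget: x_1* = 5 + 0.75·(m − 5·p_1 − 6·p_2)/p_1, and x_2* = 6 + 0.25·(…)/p_2.
Set x_1* = 54.005 in the demand function and solve for p_1: p_1 = 4.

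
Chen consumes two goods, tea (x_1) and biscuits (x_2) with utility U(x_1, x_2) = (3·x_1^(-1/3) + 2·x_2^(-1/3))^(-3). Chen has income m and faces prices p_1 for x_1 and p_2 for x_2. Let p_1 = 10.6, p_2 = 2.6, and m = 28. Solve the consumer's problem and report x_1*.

MRS = MU_x_1/MU_x_2 = (3/2)·(x_2/x_1)^(4/3). Set equal to p_1/p_2.
Hence x_2/x_1 = ((2/3)·p_1/p_2)^(1/(4/3)), i.e. raised to the 0.75 power.
With the ratio pinned down, the budget gives x_1* = m/(p_1 + p_2·(x_2/x_1)) and x_2* = (x_2/x_1)·x_1*.
Numerically x_2/x_1 = 2.116805, so x_1* = 28/(10.6 + 2.6·2.116805) = 1.7387.

x_1* = 1.7387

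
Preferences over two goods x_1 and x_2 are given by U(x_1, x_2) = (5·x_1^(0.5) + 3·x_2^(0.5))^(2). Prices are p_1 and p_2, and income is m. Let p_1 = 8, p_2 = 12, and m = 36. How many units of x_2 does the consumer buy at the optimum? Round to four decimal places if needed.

x_2* = 0.5806

MU_x_1 ∝ 5·x_1^(-0.5), MU_x_2 ∝ 3·x_2^(-0.5), so MRS = (5/3)·(x_2/x_1)^(0.5) = p_1/p_2.
Solve for the ratio: x_2/x_1 = [(3/5)·p_1/p_2]^(2).
With the ratio pinned down, the budget gives x_1* = m/(p_1 + p_2·(x_2/x_1)) and x_2* = (x_2/x_1)·x_1*.
Numerically x_2/x_1 = 0.16, so x_1* = 36/(8 + 12·0.16) = 3.629 and x_2* = 0.16·3.629 = 0.5806.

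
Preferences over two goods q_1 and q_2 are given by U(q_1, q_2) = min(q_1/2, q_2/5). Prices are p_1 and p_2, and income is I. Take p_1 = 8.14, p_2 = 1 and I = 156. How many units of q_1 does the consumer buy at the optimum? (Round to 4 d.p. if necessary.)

q_1* = 14.6617

Leontief preferences: the optimum is at the kink where q_1/2 = q_2/5, i.e. q_2 = (5/2)·q_1.
Budget: p_1·q_1 + p_2·(5/2)·q_1 = I, so (2·p_1 + 5·p_2)·q_1 = 2·I.
Demand: q_1*(p_1,p_2,I) = 2·I/(2·p_1 + 5·p_2), q_2* = 5·I/(2·p_1 + 5·p_2).
Here 2·8.14 + 5·1 = 21.28, giving q_1* = 14.6617.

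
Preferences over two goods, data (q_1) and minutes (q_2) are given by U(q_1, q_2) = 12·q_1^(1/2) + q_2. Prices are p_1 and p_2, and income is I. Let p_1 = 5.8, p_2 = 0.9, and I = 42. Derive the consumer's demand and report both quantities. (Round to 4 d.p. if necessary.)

Solve: √q_1 = 6·p_2/p_1, so q_1*(p_1,p_2) = (6·p_2/p_1)², and q_2* = (I − p_1·q_1*)/p_2.
Plugging in: q_1* = (6·0.9/5.8)² = 0.8668, q_2* = 41.0805.

q_1* = 0.8668, q_2* = 41.0805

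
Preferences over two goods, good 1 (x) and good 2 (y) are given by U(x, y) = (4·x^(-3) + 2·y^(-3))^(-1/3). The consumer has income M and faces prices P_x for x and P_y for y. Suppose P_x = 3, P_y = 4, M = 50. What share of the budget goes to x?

From the CES first-order condition, 2·(y/x)^(4) = P_x/P_y.
Hence y/x = ((1/2)·P_x/P_y)^(1/(4)), i.e. raised to the 0.25 power.
Substitute y = (y/x)·x into the budget: x* = M/(P_x + P_y·(y/x)).
Numerically y/x = 0.782542, so x* = 50/(3 + 4·0.782542) = 8.1564 and y* = 0.782542·8.1564 = 6.3827.
Expenditure on x: 3·8.1564 = 24.4691; share = 0.4894.

share on x = 0.4894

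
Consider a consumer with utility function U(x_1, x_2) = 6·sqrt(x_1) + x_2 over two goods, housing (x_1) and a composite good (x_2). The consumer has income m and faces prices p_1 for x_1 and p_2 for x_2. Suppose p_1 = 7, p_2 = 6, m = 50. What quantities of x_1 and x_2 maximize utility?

Solve: √x_1 = 3·p_2/p_1, so x_1*(p_1,p_2) = (3·p_2/p_1)², and x_2* = (m − p_1·x_1*)/p_2.
Plugging in: x_1* = (3·6/7)² = 6.6122, x_2* = 0.619.

x_1* = 6.6122, x_2* = 0.619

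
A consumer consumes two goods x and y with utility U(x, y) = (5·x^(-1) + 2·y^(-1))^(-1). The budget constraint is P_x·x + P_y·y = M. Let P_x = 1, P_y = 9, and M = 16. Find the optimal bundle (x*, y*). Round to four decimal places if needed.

MU_x ∝ 5·x^(-2), MU_y ∝ 2·y^(-2), so MRS = (5/2)·(y/x)^(2) = P_x/P_y.
Solve for the ratio: y/x = [(2/5)·P_x/P_y]^(0.5).
With the ratio pinned down, the budget gives x* = M/(P_x + P_y·(y/x)) and y* = (y/x)·x*.
Numerically y/x = 0.210819, so x* = 16/(1 + 9·0.210819) = 5.5223 and y* = 0.210819·5.5223 = 1.1642.

x* = 5.5223, y* = 1.1642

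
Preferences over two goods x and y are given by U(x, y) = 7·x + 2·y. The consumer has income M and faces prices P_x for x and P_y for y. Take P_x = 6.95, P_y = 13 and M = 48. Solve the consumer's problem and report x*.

x* = 6.9065

Perfect substitutes: compare marginal utility per dollar. 7/P_x vs 2/P_y → 1.0072 vs 0.1538.
x gives more utility per dollar, so spend all income on x: x* = M/P_x, y* = 0.
Numerically: x* = 6.9065, y* = 0.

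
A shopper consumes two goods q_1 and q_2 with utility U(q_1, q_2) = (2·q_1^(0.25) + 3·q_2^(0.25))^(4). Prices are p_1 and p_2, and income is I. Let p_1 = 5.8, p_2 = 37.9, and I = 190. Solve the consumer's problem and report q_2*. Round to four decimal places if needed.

From the CES first-order condition, (2/3)·(q_2/q_1)^(0.75) = p_1/p_2.
Hence q_2/q_1 = ((3/2)·p_1/p_2)^(1/(0.75)), i.e. raised to the 4/3 power.
Substitute q_2 = (q_2/q_1)·q_1 into the budget: q_1* = I/(p_1 + p_2·(q_2/q_1)).
Numerically q_2/q_1 = 0.140553, so q_1* = 190/(5.8 + 37.9·0.140553) = 17.0756 and q_2* = 0.140553·17.0756 = 2.4.

q_2* = 2.4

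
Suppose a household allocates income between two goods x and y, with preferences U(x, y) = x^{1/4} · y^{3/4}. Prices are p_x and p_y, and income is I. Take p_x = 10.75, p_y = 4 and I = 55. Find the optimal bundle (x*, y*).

Demand: x*(p_x,p_y,I) = 0.25·I/p_x and y* = 0.75·I/p_y.
At p_x=10.75, p_y=4, I=55: x* = 0.25·55/10.75 = 1.2791, y* = 10.3125.

x* = 1.2791, y* = 10.3125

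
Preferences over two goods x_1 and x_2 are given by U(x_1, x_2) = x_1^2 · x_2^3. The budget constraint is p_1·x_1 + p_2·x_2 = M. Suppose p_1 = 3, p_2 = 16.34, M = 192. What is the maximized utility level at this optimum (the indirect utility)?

Tangency: MRS = (2/3)·x_2/x_1 = p_1/p_2.
So 2·p_2·x_2 = 3·p_1·x_1; combined with the budget, a share 0.4 of income goes to x_1.
Demand: x_1*(p_1,p_2,M) = 0.4·M/p_1 and x_2* = 0.6·M/p_2.
At p_1=3, p_2=16.34, M=192: x_1* = 0.4·192/3 = 25.6, x_2* = 7.0502.
Utility at the optimum: U(25.6, 7.0502) = 229657.8059.

V = 229657.8059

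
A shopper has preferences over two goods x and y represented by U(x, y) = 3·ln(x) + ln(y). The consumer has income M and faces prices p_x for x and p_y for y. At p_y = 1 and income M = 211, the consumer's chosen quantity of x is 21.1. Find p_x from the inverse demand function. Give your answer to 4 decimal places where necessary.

Tangency: MRS = 3·y/x = p_x/p_y.
Rearranging, p_y·y = (1/3)·p_x·x. Substituting into the budget gives p_x·x·(1 + (1/3)) = M.
Demand: x*(p_x,p_y,M) = 0.75·M/p_x and y* = 0.25·M/p_y.
Set x* = 21.1 in the demand function and solve for p_x: p_x = 7.5.

p_x = 7.5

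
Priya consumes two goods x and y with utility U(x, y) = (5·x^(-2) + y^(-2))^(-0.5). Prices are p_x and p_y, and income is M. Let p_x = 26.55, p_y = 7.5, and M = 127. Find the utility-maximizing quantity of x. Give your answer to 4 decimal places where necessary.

MRS = MU_x/MU_y = 5·(y/x)^(3). Set equal to p_x/p_y.
Hence y/x = ((1/5)·p_x/p_y)^(1/(3)), i.e. raised to the 1/3 power.
With the ratio pinned down, the budget gives x* = M/(p_x + p_y·(y/x)) and y* = (y/x)·x*.
Numerically y/x = 0.891274, so x* = 127/(26.55 + 7.5·0.891274) = 3.8213.

x* = 3.8213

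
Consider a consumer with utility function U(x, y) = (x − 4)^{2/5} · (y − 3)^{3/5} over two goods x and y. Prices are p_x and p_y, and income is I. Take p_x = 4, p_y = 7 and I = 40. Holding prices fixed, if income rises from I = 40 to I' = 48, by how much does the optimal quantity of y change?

Δy* = 0.6857

Discretionary income = 40 − 4·4 − 3·7 = 3; y* = 3 + 0.6·3/7 = 3.2571.
At I' = 48: y* = 3.9429. Change: 3.9429 − 3.2571 = 0.6857.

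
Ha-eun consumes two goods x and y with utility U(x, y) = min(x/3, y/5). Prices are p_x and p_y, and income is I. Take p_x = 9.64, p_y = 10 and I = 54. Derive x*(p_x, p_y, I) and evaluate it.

With perfect complements, no substitution: consume in ratio x:y = 3:5.
Budget: p_x·x + p_y·(5/3)·x = I, so (3·p_x + 5·p_y)·x = 3·I.
Demand: x*(p_x,p_y,I) = 3·I/(3·p_x + 5·p_y), y* = 5·I/(3·p_x + 5·p_y).
Here 3·9.64 + 5·10 = 78.92, giving x* = 2.0527.

x* = 2.0527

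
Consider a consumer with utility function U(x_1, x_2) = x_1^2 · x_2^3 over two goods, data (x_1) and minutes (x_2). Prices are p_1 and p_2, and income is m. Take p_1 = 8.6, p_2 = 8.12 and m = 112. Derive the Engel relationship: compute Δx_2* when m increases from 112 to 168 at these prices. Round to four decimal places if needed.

Δx_2* = 4.1379

At p_1=8.6, p_2=8.12, m=112: x_2* = 0.6·112/8.12 = 8.2759.
At m' = 168: x_2* = 12.4138. Change: 12.4138 − 8.2759 = 4.1379.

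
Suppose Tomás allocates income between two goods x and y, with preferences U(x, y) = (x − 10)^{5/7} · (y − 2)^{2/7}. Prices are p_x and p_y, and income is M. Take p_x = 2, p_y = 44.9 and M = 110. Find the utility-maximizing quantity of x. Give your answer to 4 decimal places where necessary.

x* = 10.0714

Let x' = x−10, y' = y−2. MRS = (5/2)·y'/x' = p_x/p_y.
Substituting into the budget: x* = 10 + 5/7·(M − 10·p_x − 2·p_y)/p_x, and y* = 2 + 2/7·(…)/p_y.
Discretionary income = 110 − 10·2 − 2·44.9 = 0.2; x* = 10 + 5/7·0.2/2 = 10.0714.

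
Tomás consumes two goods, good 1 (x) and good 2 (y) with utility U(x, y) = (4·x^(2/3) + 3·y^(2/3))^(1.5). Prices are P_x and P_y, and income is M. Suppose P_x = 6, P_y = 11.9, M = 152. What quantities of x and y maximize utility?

x* = 22.8795, y* = 1.2372

Substitute y = (y/x)·x into the budget: x* = M/(P_x + P_y·(y/x)).
Numerically y/x = 0.054075, so x* = 152/(6 + 11.9·0.054075) = 22.8795 and y* = 0.054075·22.8795 = 1.2372.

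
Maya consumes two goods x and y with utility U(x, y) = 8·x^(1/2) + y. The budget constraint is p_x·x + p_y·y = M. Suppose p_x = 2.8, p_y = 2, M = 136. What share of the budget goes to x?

share on x = 0.1681

Utility is quasi-linear in y; the FOC for x is 4/√x = p_x/p_y.
Thus x* = (4·p_y/p_x)² — independent of M — with the rest of income spent on y.
Plugging in: x* = (4·2/2.8)² = 8.1633, y* = 56.5714.
Expenditure on x: 2.8·8.1633 = 22.8571; share = 0.1681.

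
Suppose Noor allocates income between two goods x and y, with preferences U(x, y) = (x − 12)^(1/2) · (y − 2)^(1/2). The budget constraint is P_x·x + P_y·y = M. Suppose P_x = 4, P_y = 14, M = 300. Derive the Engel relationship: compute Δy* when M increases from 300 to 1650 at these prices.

Δy* = 48.2143

This is Cobb-Douglas in (x−12, y−2): tangency gives 0.5·P_y·(y−2) = 0.5·P_x·(x−12).
Substituting into the budget: x* = 12 + 0.5·(M − 12·P_x − 2·P_y)/P_x, and y* = 2 + 0.5·(…)/P_y.
Discretionary income = 300 − 12·4 − 2·14 = 224; y* = 2 + 0.5·224/14 = 10.
At M' = 1650: y* = 58.2143. Change: 58.2143 − 10 = 48.2143.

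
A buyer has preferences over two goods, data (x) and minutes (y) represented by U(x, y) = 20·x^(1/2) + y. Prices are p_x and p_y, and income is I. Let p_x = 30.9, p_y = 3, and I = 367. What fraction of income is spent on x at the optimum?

share on x = 0.0794

Utility is quasi-linear in y; the FOC for x is 10/√x = p_x/p_y.
Solve: √x = 10·p_y/p_x, so x*(p_x,p_y) = (10·p_y/p_x)², and y* = (I − p_x·x*)/p_y.
Plugging in: x* = (10·3/30.9)² = 0.9426, y* = 112.6246.
Expenditure on x: 30.9·0.9426 = 29.1262; share = 0.0794.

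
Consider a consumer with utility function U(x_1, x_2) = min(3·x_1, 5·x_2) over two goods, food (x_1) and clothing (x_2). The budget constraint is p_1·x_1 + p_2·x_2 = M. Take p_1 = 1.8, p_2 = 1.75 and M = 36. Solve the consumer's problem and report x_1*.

Leontief preferences: the optimum is at the kink where x_1/5 = x_2/3, i.e. x_2 = (3/5)·x_1.
Budget: p_1·x_1 + p_2·(3/5)·x_1 = M, so (5·p_1 + 3·p_2)·x_1 = 5·M.
Demand: x_1*(p_1,p_2,M) = 5·M/(5·p_1 + 3·p_2), x_2* = 3·M/(5·p_1 + 3·p_2).
Here 5·1.8 + 3·1.75 = 14.25, giving x_1* = 12.6316.

x_1* = 12.6316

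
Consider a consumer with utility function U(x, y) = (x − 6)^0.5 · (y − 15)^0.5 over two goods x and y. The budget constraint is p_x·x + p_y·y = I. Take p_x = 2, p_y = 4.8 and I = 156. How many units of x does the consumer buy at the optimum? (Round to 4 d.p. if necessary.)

MRS = (y−15)/(x−6). Tangency with p_x/p_y gives y−15 = (p_x/p_y)·(x−6).
Substituting into the budget: x* = 6 + 0.5·(I − 6·p_x − 15·p_y)/p_x, and y* = 15 + 0.5·(…)/p_y.
Discretionary income = 156 − 6·2 − 15·4.8 = 72; x* = 6 + 0.5·72/2 = 24.

x* = 24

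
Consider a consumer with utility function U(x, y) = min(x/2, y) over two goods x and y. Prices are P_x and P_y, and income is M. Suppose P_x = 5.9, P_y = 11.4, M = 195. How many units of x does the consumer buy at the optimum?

x* = 16.8103

With perfect complements, no substitution: consume in ratio x:y = 2:1.
Budget: P_x·x + P_y·(1/2)·x = M, so (2·P_x + P_y)·x = 2·M.
Demand: x*(P_x,P_y,M) = 2·M/(2·P_x + P_y), y* = M/(2·P_x + P_y).
Here 2·5.9 + 11.4 = 23.2, giving x* = 16.8103.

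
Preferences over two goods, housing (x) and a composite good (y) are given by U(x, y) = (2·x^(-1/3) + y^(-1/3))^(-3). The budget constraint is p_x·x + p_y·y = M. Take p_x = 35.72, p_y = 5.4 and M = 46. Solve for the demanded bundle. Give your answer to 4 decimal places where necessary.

Substitute y = (y/x)·x into the budget: x* = M/(p_x + p_y·(y/x)).
Numerically y/x = 2.452538, so x* = 46/(35.72 + 5.4·2.452538) = 0.9395 and y* = 2.452538·0.9395 = 2.3041.

x* = 0.9395, y* = 2.3041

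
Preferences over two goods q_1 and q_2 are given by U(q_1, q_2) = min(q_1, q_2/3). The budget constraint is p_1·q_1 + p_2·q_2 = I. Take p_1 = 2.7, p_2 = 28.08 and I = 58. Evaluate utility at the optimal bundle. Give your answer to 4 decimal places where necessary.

V = 0.6671

Leontief preferences: the optimum is at the kink where q_1/1 = q_2/3, i.e. q_2 = 3·q_1.
Budget: p_1·q_1 + p_2·3·q_1 = I, so (p_1 + 3·p_2)·q_1 = I.
Demand: q_1*(p_1,p_2,I) = I/(p_1 + 3·p_2), q_2* = 3·I/(p_1 + 3·p_2).
Here 2.7 + 3·28.08 = 86.94, giving q_1* = 0.6671 and q_2* = 2.0014.
Utility at the optimum: U(0.6671, 2.0014) = 0.6671.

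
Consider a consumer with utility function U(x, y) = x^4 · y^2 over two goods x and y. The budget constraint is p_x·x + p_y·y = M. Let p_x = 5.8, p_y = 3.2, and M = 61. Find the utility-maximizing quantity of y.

MU_x/MU_y = (4·y)/(2·x); tangency sets this equal to p_x/p_y.
So 4·p_y·y = 2·p_x·x; combined with the budget, a share 2/3 of income goes to x.
Demand: x*(p_x,p_y,M) = 2/3·M/p_x and y* = 1/3·M/p_y.
At p_x=5.8, p_y=3.2, M=61: y* = 1/3·61/3.2 = 6.3542.

y* = 6.3542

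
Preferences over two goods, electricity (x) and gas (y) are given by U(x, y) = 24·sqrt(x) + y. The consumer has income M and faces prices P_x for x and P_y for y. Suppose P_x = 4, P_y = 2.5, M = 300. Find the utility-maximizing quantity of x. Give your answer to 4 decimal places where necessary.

x* = 56.25

Set MRS = P_x/P_y: 12·x^(−1/2) = P_x/P_y.
Thus x* = (12·P_y/P_x)² — independent of M — with the rest of income spent on y.
Plugging in: x* = (12·2.5/4)² = 56.25.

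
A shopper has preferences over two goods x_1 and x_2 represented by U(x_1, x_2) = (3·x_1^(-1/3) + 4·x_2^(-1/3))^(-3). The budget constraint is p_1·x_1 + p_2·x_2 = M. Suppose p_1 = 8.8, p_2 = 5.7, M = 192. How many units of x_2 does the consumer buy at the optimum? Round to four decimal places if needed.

MU_x_1 ∝ 3·x_1^(-4/3), MU_x_2 ∝ 4·x_2^(-4/3), so MRS = (3/4)·(x_2/x_1)^(4/3) = p_1/p_2.
Hence x_2/x_1 = ((4/3)·p_1/p_2)^(1/(4/3)), i.e. raised to the 0.75 power.
Substitute x_2 = (x_2/x_1)·x_1 into the budget: x_1* = M/(p_1 + p_2·(x_2/x_1)).
Numerically x_2/x_1 = 1.718541, so x_1* = 192/(8.8 + 5.7·1.718541) = 10.325 and x_2* = 1.718541·10.325 = 17.7439.

x_2* = 17.7439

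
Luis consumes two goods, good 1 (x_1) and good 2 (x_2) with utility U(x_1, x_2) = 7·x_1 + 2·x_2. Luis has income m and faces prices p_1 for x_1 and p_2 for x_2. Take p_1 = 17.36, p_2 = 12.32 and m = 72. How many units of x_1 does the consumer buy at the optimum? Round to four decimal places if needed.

x_1* = 4.1475

Numerically: x_1* = 4.1475, x_2* = 0.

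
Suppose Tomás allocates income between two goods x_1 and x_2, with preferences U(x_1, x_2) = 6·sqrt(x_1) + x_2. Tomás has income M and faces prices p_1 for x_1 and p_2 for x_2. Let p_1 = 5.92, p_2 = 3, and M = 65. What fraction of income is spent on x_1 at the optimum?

share on x_1 = 0.2105

Utility is quasi-linear in x_2; the FOC for x_1 is 3/√x_1 = p_1/p_2.
Solve: √x_1 = 3·p_2/p_1, so x_1*(p_1,p_2) = (3·p_2/p_1)², and x_2* = (M − p_1·x_1*)/p_2.
Plugging in: x_1* = (3·3/5.92)² = 2.3112, x_2* = 17.1059.
Expenditure on x_1: 5.92·2.3112 = 13.6824; share = 0.2105.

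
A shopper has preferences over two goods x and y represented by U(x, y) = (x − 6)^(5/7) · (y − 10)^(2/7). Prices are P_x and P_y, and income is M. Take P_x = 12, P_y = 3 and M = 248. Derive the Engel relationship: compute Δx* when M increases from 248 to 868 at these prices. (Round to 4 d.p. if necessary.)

Δx* = 36.9048

MRS = (5/2)·(y−10)/(x−6). Tangency with P_x/P_y gives y−10 = (2/5)·(P_x/P_y)·(x−6).
Substituting into the budget: x* = 6 + 5/7·(M − 6·P_x − 10·P_y)/P_x, and y* = 10 + 2/7·(…)/P_y.
Discretionary income = 248 − 6·12 − 10·3 = 146; x* = 6 + 5/7·146/12 = 14.6905.
At M' = 868: x* = 51.5952. Change: 51.5952 − 14.6905 = 36.9048.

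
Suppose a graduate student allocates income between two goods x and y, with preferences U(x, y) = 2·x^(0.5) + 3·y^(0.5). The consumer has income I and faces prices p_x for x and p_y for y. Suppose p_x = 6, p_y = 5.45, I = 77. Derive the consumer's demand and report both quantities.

MU_x ∝ 2·x^(-0.5), MU_y ∝ 3·y^(-0.5), so MRS = (2/3)·(y/x)^(0.5) = p_x/p_y.
Hence y/x = ((3/2)·p_x/p_y)^(1/(0.5)), i.e. raised to the 2 power.
With the ratio pinned down, the budget gives x* = I/(p_x + p_y·(y/x)) and y* = (y/x)·x*.
Numerically y/x = 2.727043, so x* = 77/(6 + 5.45·2.727043) = 3.6909 and y* = 2.727043·3.6909 = 10.0651.

x* = 3.6909, y* = 10.0651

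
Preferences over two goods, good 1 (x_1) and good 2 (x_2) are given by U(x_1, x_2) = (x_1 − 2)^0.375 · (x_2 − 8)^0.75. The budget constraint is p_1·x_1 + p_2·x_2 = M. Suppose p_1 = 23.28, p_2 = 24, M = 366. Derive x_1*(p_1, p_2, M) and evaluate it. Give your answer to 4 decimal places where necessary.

x_1* = 3.8247

This is Cobb-Douglas in (x_1−2, x_2−8): tangency gives 0.375·p_2·(x_2−8) = 0.75·p_1·(x_1−2).
After buying the subsistence bundle (2, 8), a share 1/3 of the remaining income goes to x_1: x_1* = 2 + 1/3·(M − 2p_1 − 8p_2)/p_1.
Discretionary income = 366 − 2·23.28 − 8·24 = 127.44; x_1* = 2 + 1/3·127.44/23.28 = 3.8247.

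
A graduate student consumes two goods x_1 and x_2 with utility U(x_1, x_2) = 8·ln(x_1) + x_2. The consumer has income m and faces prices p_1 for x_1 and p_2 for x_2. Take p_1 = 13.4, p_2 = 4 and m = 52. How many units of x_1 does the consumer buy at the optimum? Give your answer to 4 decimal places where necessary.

x_1* = 2.3881

MU_x_1 = 8/x_1, MU_x_2 = 1. Tangency: 8/x_1 = p_1/p_2.
So x_1*(p_1,p_2) = 8·p_2/p_1, independent of income; and x_2* = (m − 8·p_2)/p_2.
At the given prices: x_1* = 8·4/13.4 = 2.3881.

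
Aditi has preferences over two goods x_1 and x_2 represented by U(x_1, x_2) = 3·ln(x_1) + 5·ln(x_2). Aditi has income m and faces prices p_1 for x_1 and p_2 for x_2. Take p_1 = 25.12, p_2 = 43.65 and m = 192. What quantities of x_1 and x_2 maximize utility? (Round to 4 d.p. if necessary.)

x_1* = 2.8662, x_2* = 2.7491

At p_1=25.12, p_2=43.65, m=192: x_1* = 0.375·192/25.12 = 2.8662, x_2* = 2.7491.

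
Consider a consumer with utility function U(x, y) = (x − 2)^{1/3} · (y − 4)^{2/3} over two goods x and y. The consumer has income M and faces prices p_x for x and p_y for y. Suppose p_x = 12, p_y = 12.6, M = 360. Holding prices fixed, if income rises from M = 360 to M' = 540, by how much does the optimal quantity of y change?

Δy* = 9.5238

This is Cobb-Douglas in (x−2, y−4): tangency gives 1/3·p_y·(y−4) = 2/3·p_x·(x−2).
After buying the subsistence bundle (2, 4), a share 1/3 of the remaining income goes to x: x* = 2 + 1/3·(M − 2p_x − 4p_y)/p_x.
Discretionary income = 360 − 2·12 − 4·12.6 = 285.6; y* = 4 + 2/3·285.6/12.6 = 19.1111.
At M' = 540: y* = 28.6349. Change: 28.6349 − 19.1111 = 9.5238.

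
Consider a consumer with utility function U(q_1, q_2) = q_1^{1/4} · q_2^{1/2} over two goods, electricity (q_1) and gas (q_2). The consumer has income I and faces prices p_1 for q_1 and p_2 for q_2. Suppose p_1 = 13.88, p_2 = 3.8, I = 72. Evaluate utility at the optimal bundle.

The MRS is (1/2)·q_2/q_1. Set MRS = p_1/p_2.
So 0.25·p_2·q_2 = 0.5·p_1·q_1; combined with the budget, a share 1/3 of income goes to q_1.
Demand: q_1*(p_1,p_2,I) = 1/3·I/p_1 and q_2* = 2/3·I/p_2.
At p_1=13.88, p_2=3.8, I=72: q_1* = 1/3·72/13.88 = 1.7291, q_2* = 12.6316.
Utility at the optimum: U(1.7291, 12.6316) = 4.0755.

V = 4.0755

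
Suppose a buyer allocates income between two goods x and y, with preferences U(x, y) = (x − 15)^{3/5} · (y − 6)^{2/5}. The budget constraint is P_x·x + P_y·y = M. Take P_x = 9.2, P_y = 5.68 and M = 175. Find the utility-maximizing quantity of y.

This is Cobb-Douglas in (x−15, y−6): tangency gives 0.6·P_y·(y−6) = 0.4·P_x·(x−15).
After buying the subsistence bundle (15, 6), a share 0.6 of the remaining income goes to x: x* = 15 + 0.6·(M − 15P_x − 6P_y)/P_x.
Discretionary income = 175 − 15·9.2 − 6·5.68 = 2.92; y* = 6 + 0.4·2.92/5.68 = 6.2056.

y* = 6.2056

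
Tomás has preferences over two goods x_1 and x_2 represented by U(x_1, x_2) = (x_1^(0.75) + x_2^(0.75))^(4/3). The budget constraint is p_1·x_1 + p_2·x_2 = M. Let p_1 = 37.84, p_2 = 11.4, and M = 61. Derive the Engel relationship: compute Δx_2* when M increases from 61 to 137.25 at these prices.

Δx_2* = 6.5106

MU_x_1 ∝ x_1^(-0.25), MU_x_2 ∝ x_2^(-0.25), so MRS = (x_2/x_1)^(0.25) = p_1/p_2.
Solve for the ratio: x_2/x_1 = [p_1/p_2]^(4).
With the ratio pinned down, the budget gives x_1* = M/(p_1 + p_2·(x_2/x_1)) and x_2* = (x_2/x_1)·x_1*.
Numerically x_2/x_1 = 121.390613, so x_1* = 61/(37.84 + 11.4·121.390613) = 0.0429 and x_2* = 121.390613·0.0429 = 5.2085.
At M' = 137.25: x_2* = 11.719. Change: 11.719 − 5.2085 = 6.5106.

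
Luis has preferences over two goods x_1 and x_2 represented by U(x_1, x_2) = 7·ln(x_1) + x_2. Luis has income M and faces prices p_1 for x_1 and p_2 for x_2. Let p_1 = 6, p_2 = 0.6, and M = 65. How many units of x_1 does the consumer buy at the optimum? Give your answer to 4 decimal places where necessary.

x_1* = 0.7

MU_x_1 = 7/x_1, MU_x_2 = 1. Tangency: 7/x_1 = p_1/p_2.
So x_1*(p_1,p_2) = 7·p_2/p_1, independent of income; and x_2* = (M − 7·p_2)/p_2.
At the given prices: x_1* = 7·0.6/6 = 0.7.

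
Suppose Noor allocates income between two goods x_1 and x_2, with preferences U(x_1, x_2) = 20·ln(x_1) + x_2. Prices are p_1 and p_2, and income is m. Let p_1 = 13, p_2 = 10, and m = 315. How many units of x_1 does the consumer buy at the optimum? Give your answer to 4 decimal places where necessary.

MU_x_1 = 20/x_1, MU_x_2 = 1. Tangency: 20/x_1 = p_1/p_2.
So x_1*(p_1,p_2) = 20·p_2/p_1, independent of income; and x_2* = (m − 20·p_2)/p_2.
At the given prices: x_1* = 20·10/13 = 15.3846.

x_1* = 15.3846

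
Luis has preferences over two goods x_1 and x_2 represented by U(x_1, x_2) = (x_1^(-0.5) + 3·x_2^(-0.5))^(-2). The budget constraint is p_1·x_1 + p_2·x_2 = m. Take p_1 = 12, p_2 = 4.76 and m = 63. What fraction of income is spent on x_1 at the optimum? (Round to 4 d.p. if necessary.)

share on x_1 = 0.3955

MRS = MU_x_1/MU_x_2 = (1/3)·(x_2/x_1)^(1.5). Set equal to p_1/p_2.
Hence x_2/x_1 = (3·p_1/p_2)^(1/(1.5)), i.e. raised to the 2/3 power.
Substitute x_2 = (x_2/x_1)·x_1 into the budget: x_1* = m/(p_1 + p_2·(x_2/x_1)).
Numerically x_2/x_1 = 3.852982, so x_1* = 63/(12 + 4.76·3.852982) = 2.0765 and x_2* = 3.852982·2.0765 = 8.0005.
Expenditure on x_1: 12·2.0765 = 24.9174; share = 0.3955.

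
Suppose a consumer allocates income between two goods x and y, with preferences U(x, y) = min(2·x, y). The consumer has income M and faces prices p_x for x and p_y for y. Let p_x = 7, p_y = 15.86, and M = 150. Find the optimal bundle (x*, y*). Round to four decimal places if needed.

x* = 3.874, y* = 7.7479

With perfect complements, no substitution: consume in ratio x:y = 1:2.
Budget: p_x·x + p_y·2·x = M, so (p_x + 2·p_y)·x = M.
Demand: x*(p_x,p_y,M) = M/(p_x + 2·p_y), y* = 2·M/(p_x + 2·p_y).
Here 7 + 2·15.86 = 38.72, giving x* = 3.874 and y* = 7.7479.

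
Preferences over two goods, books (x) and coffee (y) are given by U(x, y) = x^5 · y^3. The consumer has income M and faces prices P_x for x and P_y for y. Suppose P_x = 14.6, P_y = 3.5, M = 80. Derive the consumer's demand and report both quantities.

x* = 3.4247, y* = 8.5714

Demand: x*(P_x,P_y,M) = 0.625·M/P_x and y* = 0.375·M/P_y.
At P_x=14.6, P_y=3.5, M=80: x* = 0.625·80/14.6 = 3.4247, y* = 8.5714.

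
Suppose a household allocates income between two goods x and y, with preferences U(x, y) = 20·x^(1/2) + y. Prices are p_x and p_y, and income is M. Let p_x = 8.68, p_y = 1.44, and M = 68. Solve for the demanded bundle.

Thus x* = (10·p_y/p_x)² — independent of M — with the rest of income spent on y.
Plugging in: x* = (10·1.44/8.68)² = 2.7522, y* = 30.6324.

x* = 2.7522, y* = 30.6324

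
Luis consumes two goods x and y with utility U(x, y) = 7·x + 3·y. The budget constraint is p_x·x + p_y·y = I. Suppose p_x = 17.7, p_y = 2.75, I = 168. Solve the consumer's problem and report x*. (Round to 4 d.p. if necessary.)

y gives more utility per dollar, so spend all income on y: y* = I/p_y, x* = 0.
Numerically: x* = 0, y* = 61.0909.

x* = 0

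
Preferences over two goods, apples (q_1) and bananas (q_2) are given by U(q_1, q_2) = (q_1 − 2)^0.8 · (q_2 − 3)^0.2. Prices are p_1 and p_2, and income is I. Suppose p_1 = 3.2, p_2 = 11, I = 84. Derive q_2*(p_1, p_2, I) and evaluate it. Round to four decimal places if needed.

MRS = 4·(q_2−3)/(q_1−2). Tangency with p_1/p_2 gives q_2−3 = (1/4)·(p_1/p_2)·(q_1−2).
Substituting into the budget: q_1* = 2 + 0.8·(I − 2·p_1 − 3·p_2)/p_1, and q_2* = 3 + 0.2·(…)/p_2.
Discretionary income = 84 − 2·3.2 − 3·11 = 44.6; q_2* = 3 + 0.2·44.6/11 = 3.8109.

q_2* = 3.8109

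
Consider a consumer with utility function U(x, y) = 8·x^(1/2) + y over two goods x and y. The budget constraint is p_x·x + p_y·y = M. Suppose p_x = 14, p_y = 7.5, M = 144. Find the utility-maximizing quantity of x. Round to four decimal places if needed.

Plugging in: x* = (4·7.5/14)² = 4.5918.

x* = 4.5918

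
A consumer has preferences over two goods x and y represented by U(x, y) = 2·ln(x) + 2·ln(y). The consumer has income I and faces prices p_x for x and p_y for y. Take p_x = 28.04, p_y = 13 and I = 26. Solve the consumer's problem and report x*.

MU_x/MU_y = (2·y)/(2·x); tangency sets this equal to p_x/p_y.
Rearranging, p_y·y = p_x·x. Substituting into the budget gives p_x·x·(1 + 1) = I.
Demand: x*(p_x,p_y,I) = 0.5·I/p_x and y* = 0.5·I/p_y.
At p_x=28.04, p_y=13, I=26: x* = 0.5·26/28.04 = 0.4636.

x* = 0.4636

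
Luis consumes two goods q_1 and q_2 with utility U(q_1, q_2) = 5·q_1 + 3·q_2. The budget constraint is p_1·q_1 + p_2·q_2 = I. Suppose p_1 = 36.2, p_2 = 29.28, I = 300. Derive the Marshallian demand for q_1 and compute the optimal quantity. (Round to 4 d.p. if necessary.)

q_1 gives more utility per dollar, so spend all income on q_1: q_1* = I/p_1, q_2* = 0.
Numerically: q_1* = 8.2873, q_2* = 0.

q_1* = 8.2873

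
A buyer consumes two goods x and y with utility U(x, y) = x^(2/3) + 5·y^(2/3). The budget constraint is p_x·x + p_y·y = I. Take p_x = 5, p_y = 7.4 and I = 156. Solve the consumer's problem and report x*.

From the CES first-order condition, (1/5)·(y/x)^(1/3) = p_x/p_y.
Solve for the ratio: y/x = [5·p_x/p_y]^(3).
With the ratio pinned down, the budget gives x* = I/(p_x + p_y·(y/x)) and y* = (y/x)·x*.
Numerically y/x = 38.55892, so x* = 156/(5 + 7.4·38.55892) = 0.5373.

x* = 0.5373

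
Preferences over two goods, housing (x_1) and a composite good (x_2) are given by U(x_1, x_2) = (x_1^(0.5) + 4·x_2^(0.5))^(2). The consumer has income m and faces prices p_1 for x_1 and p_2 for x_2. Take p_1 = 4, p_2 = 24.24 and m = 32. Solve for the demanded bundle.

From the CES first-order condition, (1/4)·(x_2/x_1)^(0.5) = p_1/p_2.
Solve for the ratio: x_2/x_1 = [4·p_1/p_2]^(2).
Substitute x_2 = (x_2/x_1)·x_1 into the budget: x_1* = m/(p_1 + p_2·(x_2/x_1)).
Numerically x_2/x_1 = 0.435687, so x_1* = 32/(4 + 24.24·0.435687) = 2.1976 and x_2* = 0.435687·2.1976 = 0.9575.

x_1* = 2.1976, x_2* = 0.9575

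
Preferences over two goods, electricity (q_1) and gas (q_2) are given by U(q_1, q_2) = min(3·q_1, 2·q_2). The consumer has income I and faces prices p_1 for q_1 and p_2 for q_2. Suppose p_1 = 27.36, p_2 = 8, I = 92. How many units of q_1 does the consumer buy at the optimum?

Demand: q_1*(p_1,p_2,I) = 2·I/(2·p_1 + 3·p_2), q_2* = 3·I/(2·p_1 + 3·p_2).
Here 2·27.36 + 3·8 = 78.72, giving q_1* = 2.3374.

q_1* = 2.3374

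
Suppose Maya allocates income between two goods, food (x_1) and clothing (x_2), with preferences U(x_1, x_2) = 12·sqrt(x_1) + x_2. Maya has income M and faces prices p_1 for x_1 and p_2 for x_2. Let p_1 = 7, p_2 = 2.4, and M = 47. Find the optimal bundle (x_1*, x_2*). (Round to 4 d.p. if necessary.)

x_1* = 4.2318, x_2* = 7.2405

Thus x_1* = (6·p_2/p_1)² — independent of M — with the rest of income spent on x_2.
Plugging in: x_1* = (6·2.4/7)² = 4.2318, x_2* = 7.2405.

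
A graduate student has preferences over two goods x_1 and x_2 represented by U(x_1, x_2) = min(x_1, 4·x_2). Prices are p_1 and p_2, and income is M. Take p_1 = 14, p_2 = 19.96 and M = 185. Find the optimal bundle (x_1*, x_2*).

Leontief preferences: the optimum is at the kink where x_1/4 = x_2/1, i.e. x_2 = (1/4)·x_1.
Budget: p_1·x_1 + p_2·(1/4)·x_1 = M, so (4·p_1 + p_2)·x_1 = 4·M.
Demand: x_1*(p_1,p_2,M) = 4·M/(4·p_1 + p_2), x_2* = M/(4·p_1 + p_2).
Here 4·14 + 19.96 = 75.96, giving x_1* = 9.742 and x_2* = 2.4355.

x_1* = 9.742, x_2* = 2.4355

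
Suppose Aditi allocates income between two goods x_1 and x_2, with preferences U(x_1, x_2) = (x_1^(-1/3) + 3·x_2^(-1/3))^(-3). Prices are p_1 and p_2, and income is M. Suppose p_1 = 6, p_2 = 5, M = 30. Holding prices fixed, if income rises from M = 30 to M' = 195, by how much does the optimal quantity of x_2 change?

Δx_2* = 22.6159

MU_x_1 ∝ x_1^(-4/3), MU_x_2 ∝ 3·x_2^(-4/3), so MRS = (1/3)·(x_2/x_1)^(4/3) = p_1/p_2.
Solve for the ratio: x_2/x_1 = [3·p_1/p_2]^(0.75).
With the ratio pinned down, the budget gives x_1* = M/(p_1 + p_2·(x_2/x_1)) and x_2* = (x_2/x_1)·x_1*.
Numerically x_2/x_1 = 2.613526, so x_1* = 30/(6 + 5·2.613526) = 1.5733 and x_2* = 2.613526·1.5733 = 4.112.
At M' = 195: x_2* = 26.7279. Change: 26.7279 − 4.112 = 22.6159.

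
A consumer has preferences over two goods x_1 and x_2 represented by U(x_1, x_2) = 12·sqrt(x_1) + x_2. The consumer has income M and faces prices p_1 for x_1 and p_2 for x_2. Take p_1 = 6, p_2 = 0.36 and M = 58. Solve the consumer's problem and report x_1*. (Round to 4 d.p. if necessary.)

Set MRS = p_1/p_2: 6·x_1^(−1/2) = p_1/p_2.
Solve: √x_1 = 6·p_2/p_1, so x_1*(p_1,p_2) = (6·p_2/p_1)², and x_2* = (M − p_1·x_1*)/p_2.
Plugging in: x_1* = (6·0.36/6)² = 0.1296.

x_1* = 0.1296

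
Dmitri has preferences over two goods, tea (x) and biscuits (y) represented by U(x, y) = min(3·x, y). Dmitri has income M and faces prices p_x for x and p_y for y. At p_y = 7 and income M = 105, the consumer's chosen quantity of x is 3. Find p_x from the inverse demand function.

Leontief preferences: the optimum is at the kink where x/1 = y/3, i.e. y = 3·x.
Budget: p_x·x + p_y·3·x = M, so (p_x + 3·p_y)·x = M.
Demand: x*(p_x,p_y,M) = M/(p_x + 3·p_y), y* = 3·M/(p_x + 3·p_y).
Set x* = 3 in the demand function and solve for p_x: p_x = 14.

p_x = 14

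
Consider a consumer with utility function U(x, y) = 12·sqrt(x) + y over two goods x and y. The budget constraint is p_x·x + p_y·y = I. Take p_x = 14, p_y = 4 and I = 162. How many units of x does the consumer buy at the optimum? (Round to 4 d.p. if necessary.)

x* = 2.9388

Plugging in: x* = (6·4/14)² = 2.9388.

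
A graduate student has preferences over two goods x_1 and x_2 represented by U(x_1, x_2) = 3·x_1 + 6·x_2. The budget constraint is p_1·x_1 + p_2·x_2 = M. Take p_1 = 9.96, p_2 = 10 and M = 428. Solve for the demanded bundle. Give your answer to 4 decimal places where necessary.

x_1* = 0, x_2* = 42.8

Perfect substitutes: compare marginal utility per dollar. 3/p_1 vs 6/p_2 → 0.3012 vs 0.6.
x_2 gives more utility per dollar, so spend all income on x_2: x_2* = M/p_2, x_1* = 0.
Numerically: x_1* = 0, x_2* = 42.8.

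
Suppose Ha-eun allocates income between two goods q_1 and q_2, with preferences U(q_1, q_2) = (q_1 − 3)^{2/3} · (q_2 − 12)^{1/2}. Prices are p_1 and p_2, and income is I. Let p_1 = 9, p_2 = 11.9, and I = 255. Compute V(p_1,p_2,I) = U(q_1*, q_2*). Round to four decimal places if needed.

This is Cobb-Douglas in (q_1−3, q_2−12): tangency gives 2/3·p_2·(q_2−12) = 0.5·p_1·(q_1−3).
Substituting into the budget: q_1* = 3 + 4/7·(I − 3·p_1 − 12·p_2)/p_1, and q_2* = 12 + 3/7·(…)/p_2.
Discretionary income = 255 − 3·9 − 12·11.9 = 85.2; q_1* = 3 + 4/7·85.2/9 = 8.4095; q_2* = 12 + 3/7·85.2/11.9 = 15.0684.
Utility at the optimum: U(8.4095, 15.0684) = 5.398.

V = 5.398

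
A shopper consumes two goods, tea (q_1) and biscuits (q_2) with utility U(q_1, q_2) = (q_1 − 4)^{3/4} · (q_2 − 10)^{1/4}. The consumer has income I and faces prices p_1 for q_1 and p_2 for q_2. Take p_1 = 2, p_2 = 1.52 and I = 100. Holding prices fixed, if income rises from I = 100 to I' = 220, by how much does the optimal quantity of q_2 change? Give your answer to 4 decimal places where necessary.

Δq_2* = 19.7368

MRS = 3·(q_2−10)/(q_1−4). Tangency with p_1/p_2 gives q_2−10 = (1/3)·(p_1/p_2)·(q_1−4).
Substituting into the budget: q_1* = 4 + 0.75·(I − 4·p_1 − 10·p_2)/p_1, and q_2* = 10 + 0.25·(…)/p_2.
Discretionary income = 100 − 4·2 − 10·1.52 = 76.8; q_2* = 10 + 0.25·76.8/1.52 = 22.6316.
At I' = 220: q_2* = 42.3684. Change: 42.3684 − 22.6316 = 19.7368.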